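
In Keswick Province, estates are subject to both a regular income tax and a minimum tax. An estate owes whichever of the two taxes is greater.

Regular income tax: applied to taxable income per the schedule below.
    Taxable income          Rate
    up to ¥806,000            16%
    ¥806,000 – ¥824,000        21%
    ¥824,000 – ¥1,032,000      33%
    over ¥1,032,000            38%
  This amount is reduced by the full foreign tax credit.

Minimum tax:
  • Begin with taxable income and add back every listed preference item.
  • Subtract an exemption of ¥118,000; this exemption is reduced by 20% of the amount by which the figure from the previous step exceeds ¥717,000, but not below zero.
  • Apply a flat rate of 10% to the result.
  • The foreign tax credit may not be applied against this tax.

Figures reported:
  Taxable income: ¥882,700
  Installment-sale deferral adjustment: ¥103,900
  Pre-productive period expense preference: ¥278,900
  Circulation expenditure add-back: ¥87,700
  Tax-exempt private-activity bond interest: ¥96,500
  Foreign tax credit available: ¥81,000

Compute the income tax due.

¥144,970

Regular income tax:
  ¥806,000 × 16% = ¥128,960
  ¥18,000 × 21% = ¥3,780
  ¥58,700 × 33% = ¥19,371
  → ¥152,111
  Less foreign tax credit ¥81,000 → ¥71,111

Minimum tax:
  Adjusted income: ¥882,700 + ¥103,900 + ¥278,900 + ¥87,700 + ¥96,500 = ¥1,449,700
  Exemption: 20% × (¥1,449,700 − ¥717,000) = ¥146,540 ≥ ¥118,000, so the exemption is fully phased out
  Base: ¥1,449,700 − ¥0 = ¥1,449,700
  ¥1,449,700 × 10% = ¥144,970

¥144,970 > ¥71,111, so the minimum tax is the binding amount.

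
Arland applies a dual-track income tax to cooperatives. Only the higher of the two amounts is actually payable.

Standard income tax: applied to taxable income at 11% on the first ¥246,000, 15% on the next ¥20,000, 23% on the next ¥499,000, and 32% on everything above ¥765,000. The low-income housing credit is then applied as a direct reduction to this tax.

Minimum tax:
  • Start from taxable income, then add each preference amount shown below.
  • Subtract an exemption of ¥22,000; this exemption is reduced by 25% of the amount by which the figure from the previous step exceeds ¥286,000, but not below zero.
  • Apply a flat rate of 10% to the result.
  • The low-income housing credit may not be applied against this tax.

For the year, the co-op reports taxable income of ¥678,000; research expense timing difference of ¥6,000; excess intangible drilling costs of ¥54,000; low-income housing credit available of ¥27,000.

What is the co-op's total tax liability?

¥97,820

Minimum tax:
  Adjusted income: ¥678,000 + ¥6,000 + ¥54,000 = ¥738,000
  Exemption: 25% × (¥738,000 − ¥286,000) = ¥113,000 ≥ ¥22,000, so the exemption is fully phased out
  Base: ¥738,000 − ¥0 = ¥738,000
  ¥738,000 × 10% = ¥73,800

Standard income tax:
  ¥246,000 × 11% = ¥27,060
  ¥20,000 × 15% = ¥3,000
  ¥412,000 × 23% = ¥94,760
  → ¥124,820
  Less low-income housing credit ¥27,000 → ¥97,820

¥97,820 > ¥73,800, so the standard income tax governs.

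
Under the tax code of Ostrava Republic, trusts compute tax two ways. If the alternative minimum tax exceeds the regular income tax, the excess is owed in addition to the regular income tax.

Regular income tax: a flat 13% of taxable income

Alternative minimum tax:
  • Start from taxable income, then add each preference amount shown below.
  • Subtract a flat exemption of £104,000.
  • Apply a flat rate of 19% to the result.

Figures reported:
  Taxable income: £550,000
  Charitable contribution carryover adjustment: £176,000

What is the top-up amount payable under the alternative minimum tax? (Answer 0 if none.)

£46,680

Regular income tax:
  £550,000 × 13% = £71,500

Alternative minimum tax:
  Adjusted income: £550,000 + £176,000 = £726,000
  Less exemption £104,000 → base £622,000
  £622,000 × 19% = £118,180

Excess of alternative minimum tax over regular income tax: £118,180 − £71,500 = £46,680.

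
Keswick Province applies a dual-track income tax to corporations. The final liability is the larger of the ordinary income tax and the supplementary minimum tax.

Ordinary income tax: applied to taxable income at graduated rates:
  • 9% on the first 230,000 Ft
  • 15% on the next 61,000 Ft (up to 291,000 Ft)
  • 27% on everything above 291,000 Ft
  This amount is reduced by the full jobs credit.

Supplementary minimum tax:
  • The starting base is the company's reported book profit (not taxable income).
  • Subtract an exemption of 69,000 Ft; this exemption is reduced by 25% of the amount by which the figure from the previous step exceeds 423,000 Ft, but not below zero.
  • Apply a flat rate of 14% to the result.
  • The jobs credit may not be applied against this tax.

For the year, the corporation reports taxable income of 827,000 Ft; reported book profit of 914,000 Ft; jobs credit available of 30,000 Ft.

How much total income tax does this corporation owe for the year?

Supplementary minimum tax:
  Base (reported book profit): 914,000 Ft
  Exemption: 25% × (914,000 Ft − 423,000 Ft) = 122,750 Ft ≥ 69,000 Ft, so the exemption is fully phased out
  Base: 914,000 Ft − 0 Ft = 914,000 Ft
  914,000 Ft × 14% = 127,960 Ft

Ordinary income tax:
  230,000 Ft × 9% = 20,700 Ft
  61,000 Ft × 15% = 9,150 Ft
  536,000 Ft × 27% = 144,720 Ft
  → 174,570 Ft
  Less jobs credit 30,000 Ft → 144,570 Ft

144,570 Ft > 127,960 Ft, so the ordinary income tax governs.

144,570 Ft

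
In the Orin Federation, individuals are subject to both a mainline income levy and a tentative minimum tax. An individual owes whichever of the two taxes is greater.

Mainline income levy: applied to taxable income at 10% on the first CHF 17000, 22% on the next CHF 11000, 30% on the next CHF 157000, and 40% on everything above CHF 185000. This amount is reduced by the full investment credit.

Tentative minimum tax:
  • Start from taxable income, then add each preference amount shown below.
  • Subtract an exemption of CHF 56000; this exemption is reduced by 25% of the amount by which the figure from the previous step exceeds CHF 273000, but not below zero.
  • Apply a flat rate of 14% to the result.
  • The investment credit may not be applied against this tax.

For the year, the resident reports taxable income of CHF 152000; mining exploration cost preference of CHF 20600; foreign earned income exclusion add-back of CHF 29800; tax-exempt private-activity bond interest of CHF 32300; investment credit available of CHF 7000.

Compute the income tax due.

Tentative minimum tax:
  Adjusted income: CHF 152000 + CHF 20600 + CHF 29800 + CHF 32300 = CHF 234700
  Exemption: CHF 234700 ≤ CHF 273000, so full CHF 56000 applies
  Base: CHF 234700 − CHF 56000 = CHF 178700
  CHF 178700 × 14% = CHF 25018

Mainline income levy:
  CHF 17000 × 10% = CHF 1700
  CHF 11000 × 22% = CHF 2420
  CHF 124000 × 30% = CHF 37200
  → CHF 41320
  Less investment credit CHF 7000 → CHF 34320

CHF 34320 > CHF 25018, so the mainline income levy governs.

CHF 34320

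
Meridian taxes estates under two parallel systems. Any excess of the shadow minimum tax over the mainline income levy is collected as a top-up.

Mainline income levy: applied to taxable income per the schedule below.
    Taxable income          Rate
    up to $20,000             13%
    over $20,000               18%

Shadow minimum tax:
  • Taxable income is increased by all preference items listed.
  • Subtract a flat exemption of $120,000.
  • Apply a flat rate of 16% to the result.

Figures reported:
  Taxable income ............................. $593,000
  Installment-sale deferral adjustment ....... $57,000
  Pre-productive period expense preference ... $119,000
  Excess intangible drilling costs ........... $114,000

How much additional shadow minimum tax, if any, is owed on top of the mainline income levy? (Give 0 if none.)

Shadow minimum tax:
  Adjusted income: $593,000 + $57,000 + $119,000 + $114,000 = $883,000
  Less exemption $120,000 → base $763,000
  $763,000 × 16% = $122,080

Mainline income levy:
  $20,000 × 13% = $2,600
  $573,000 × 18% = $103,140
  → $105,740

Excess of shadow minimum tax over mainline income levy: $122,080 − $105,740 = $16,340.

$16,340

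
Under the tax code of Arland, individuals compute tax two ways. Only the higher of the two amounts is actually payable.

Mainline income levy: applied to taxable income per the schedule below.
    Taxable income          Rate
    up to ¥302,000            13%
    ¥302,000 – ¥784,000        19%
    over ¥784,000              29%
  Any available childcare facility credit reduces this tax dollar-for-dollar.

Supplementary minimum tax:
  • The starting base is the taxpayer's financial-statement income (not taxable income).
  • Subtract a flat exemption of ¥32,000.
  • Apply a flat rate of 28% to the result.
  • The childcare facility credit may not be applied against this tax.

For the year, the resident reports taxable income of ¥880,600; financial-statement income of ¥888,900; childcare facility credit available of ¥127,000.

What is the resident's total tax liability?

Supplementary minimum tax:
  Base (financial-statement income): ¥888,900
  Less exemption ¥32,000 → base ¥856,900
  ¥856,900 × 28% = ¥239,932

Mainline income levy:
  ¥302,000 × 13% = ¥39,260
  ¥482,000 × 19% = ¥91,580
  ¥96,600 × 29% = ¥28,014
  → ¥158,854
  Less childcare facility credit ¥127,000 → ¥31,854

¥239,932 > ¥31,854, so the supplementary minimum tax is the binding amount.

¥239,932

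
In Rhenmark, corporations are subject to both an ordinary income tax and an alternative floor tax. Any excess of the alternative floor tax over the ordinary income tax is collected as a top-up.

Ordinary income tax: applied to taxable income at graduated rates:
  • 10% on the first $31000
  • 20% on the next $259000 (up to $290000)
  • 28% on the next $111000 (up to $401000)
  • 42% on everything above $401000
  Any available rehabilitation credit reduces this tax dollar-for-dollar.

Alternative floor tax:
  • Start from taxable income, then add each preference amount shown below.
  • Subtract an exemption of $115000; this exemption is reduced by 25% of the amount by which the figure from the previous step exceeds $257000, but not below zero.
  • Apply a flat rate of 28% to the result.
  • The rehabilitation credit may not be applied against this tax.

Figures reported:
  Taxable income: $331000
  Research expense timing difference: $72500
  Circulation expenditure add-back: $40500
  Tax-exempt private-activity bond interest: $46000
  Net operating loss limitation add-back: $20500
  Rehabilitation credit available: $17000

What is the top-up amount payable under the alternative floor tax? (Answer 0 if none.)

Alternative floor tax:
  Adjusted income: $331000 + $72500 + $40500 + $46000 + $20500 = $510500
  Exemption: $115000 − 25% × ($510500 − $257000) = $115000 − $63375 = $51625
  Base: $510500 − $51625 = $458875
  $458875 × 28% = $128485

Ordinary income tax:
  $31000 × 10% = $3100
  $259000 × 20% = $51800
  $41000 × 28% = $11480
  → $66380
  Less rehabilitation credit $17000 → $49380

Excess of alternative floor tax over ordinary income tax: $128485 − $49380 = $79105.

$79105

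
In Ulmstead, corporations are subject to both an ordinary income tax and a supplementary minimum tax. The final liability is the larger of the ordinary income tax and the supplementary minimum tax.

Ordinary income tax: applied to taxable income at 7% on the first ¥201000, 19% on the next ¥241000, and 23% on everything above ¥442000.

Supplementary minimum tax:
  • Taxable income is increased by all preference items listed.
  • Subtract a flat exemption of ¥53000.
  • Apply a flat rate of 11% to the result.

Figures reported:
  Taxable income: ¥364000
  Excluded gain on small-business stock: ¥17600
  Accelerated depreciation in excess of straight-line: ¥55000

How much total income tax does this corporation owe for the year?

¥45040

Ordinary income tax:
  ¥201000 × 7% = ¥14070
  ¥163000 × 19% = ¥30970
  → ¥45040

Supplementary minimum tax:
  Adjusted income: ¥364000 + ¥17600 + ¥55000 = ¥436600
  Less exemption ¥53000 → base ¥383600
  ¥383600 × 11% = ¥42196

¥45040 > ¥42196, so the ordinary income tax governs.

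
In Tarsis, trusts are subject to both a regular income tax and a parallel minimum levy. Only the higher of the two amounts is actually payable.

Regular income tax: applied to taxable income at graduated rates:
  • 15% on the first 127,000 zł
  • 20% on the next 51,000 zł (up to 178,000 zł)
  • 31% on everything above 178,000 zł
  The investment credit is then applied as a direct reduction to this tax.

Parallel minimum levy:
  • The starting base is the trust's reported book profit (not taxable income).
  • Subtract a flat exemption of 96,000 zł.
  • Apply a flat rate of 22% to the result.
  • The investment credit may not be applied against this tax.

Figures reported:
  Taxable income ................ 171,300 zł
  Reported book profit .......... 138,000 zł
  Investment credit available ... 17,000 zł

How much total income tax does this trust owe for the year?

10,910 zł

Parallel minimum levy:
  Base (reported book profit): 138,000 zł
  Less exemption 96,000 zł → base 42,000 zł
  42,000 zł × 22% = 9,240 zł

Regular income tax:
  127,000 zł × 15% = 19,050 zł
  44,300 zł × 20% = 8,860 zł
  → 27,910 zł
  Less investment credit 17,000 zł → 10,910 zł

10,910 zł > 9,240 zł, so the regular income tax governs.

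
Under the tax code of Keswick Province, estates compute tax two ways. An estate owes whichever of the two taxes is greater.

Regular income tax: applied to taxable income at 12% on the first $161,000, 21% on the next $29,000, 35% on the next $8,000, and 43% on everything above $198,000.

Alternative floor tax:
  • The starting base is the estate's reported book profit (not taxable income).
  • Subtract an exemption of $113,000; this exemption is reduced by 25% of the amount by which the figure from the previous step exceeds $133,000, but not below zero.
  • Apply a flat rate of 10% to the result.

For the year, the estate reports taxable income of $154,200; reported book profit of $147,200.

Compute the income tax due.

Regular income tax:
  $154,200 × 12% = $18,504

Alternative floor tax:
  Base (reported book profit): $147,200
  Exemption: $113,000 − 25% × ($147,200 − $133,000) = $113,000 − $3,550 = $109,450
  Base: $147,200 − $109,450 = $37,750
  $37,750 × 10% = $3,775

$18,504 > $3,775, so the regular income tax governs.

$18,504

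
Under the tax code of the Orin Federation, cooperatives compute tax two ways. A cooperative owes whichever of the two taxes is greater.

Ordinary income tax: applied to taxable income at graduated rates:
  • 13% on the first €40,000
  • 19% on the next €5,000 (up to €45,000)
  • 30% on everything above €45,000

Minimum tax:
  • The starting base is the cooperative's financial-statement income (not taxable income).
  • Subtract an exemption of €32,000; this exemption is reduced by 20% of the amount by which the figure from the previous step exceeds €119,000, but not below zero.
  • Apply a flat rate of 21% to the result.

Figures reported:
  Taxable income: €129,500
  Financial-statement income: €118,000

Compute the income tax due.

Minimum tax:
  Base (financial-statement income): €118,000
  Exemption: €118,000 ≤ €119,000, so full €32,000 applies
  Base: €118,000 − €32,000 = €86,000
  €86,000 × 21% = €18,060

Ordinary income tax:
  €40,000 × 13% = €5,200
  €5,000 × 19% = €950
  €84,500 × 30% = €25,350
  → €31,500

€31,500 > €18,060, so the ordinary income tax governs.

€31,500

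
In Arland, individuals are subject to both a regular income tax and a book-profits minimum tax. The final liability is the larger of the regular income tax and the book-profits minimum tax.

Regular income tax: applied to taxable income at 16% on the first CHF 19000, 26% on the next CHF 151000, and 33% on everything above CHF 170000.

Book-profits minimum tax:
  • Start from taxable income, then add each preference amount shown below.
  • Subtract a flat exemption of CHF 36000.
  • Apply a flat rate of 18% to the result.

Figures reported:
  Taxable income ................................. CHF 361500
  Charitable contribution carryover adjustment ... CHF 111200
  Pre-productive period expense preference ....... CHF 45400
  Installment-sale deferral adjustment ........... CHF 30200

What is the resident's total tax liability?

CHF 105495

Book-profits minimum tax:
  Adjusted income: CHF 361500 + CHF 111200 + CHF 45400 + CHF 30200 = CHF 548300
  Less exemption CHF 36000 → base CHF 512300
  CHF 512300 × 18% = CHF 92214

Regular income tax:
  CHF 19000 × 16% = CHF 3040
  CHF 151000 × 26% = CHF 39260
  CHF 191500 × 33% = CHF 63195
  → CHF 105495

CHF 105495 > CHF 92214, so the regular income tax governs.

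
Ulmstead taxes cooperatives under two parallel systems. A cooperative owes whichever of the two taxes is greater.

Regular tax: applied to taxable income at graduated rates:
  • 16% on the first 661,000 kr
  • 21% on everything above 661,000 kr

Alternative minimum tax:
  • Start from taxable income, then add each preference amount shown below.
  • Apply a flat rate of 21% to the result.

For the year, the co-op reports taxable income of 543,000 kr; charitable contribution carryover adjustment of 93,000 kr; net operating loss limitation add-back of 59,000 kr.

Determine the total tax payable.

Regular tax:
  543,000 kr × 16% = 86,880 kr

Alternative minimum tax:
  Adjusted income: 543,000 kr + 93,000 kr + 59,000 kr = 695,000 kr
  695,000 kr × 21% = 145,950 kr

145,950 kr > 86,880 kr, so the alternative minimum tax is the binding amount.

145,950 kr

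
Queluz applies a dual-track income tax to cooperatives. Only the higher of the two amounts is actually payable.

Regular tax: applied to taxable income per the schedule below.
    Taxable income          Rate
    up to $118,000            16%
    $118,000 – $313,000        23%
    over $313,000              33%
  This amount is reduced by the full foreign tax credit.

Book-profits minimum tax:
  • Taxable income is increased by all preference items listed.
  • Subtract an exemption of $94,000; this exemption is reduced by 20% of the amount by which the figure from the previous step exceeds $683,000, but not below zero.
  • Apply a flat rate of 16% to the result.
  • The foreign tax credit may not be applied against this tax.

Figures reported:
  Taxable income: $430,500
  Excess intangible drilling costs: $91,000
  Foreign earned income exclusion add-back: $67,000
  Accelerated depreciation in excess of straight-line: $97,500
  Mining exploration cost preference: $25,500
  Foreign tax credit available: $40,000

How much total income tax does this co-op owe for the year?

$99,712

Regular tax:
  $118,000 × 16% = $18,880
  $195,000 × 23% = $44,850
  $117,500 × 33% = $38,775
  → $102,505
  Less foreign tax credit $40,000 → $62,505

Book-profits minimum tax:
  Adjusted income: $430,500 + $91,000 + $67,000 + $97,500 + $25,500 = $711,500
  Exemption: $94,000 − 20% × ($711,500 − $683,000) = $94,000 − $5,700 = $88,300
  Base: $711,500 − $88,300 = $623,200
  $623,200 × 16% = $99,712

$99,712 > $62,505, so the book-profits minimum tax is the binding amount.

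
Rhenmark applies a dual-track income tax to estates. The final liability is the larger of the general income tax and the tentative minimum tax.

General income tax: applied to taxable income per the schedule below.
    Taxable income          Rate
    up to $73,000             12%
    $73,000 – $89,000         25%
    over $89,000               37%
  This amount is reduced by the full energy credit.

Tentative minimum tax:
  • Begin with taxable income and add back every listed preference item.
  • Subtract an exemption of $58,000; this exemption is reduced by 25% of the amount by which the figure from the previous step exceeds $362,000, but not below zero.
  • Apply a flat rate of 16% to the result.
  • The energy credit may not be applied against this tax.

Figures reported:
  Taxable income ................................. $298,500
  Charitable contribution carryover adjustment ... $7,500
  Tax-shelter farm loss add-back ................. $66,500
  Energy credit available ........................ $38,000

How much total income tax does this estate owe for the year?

General income tax:
  $73,000 × 12% = $8,760
  $16,000 × 25% = $4,000
  $209,500 × 37% = $77,515
  → $90,275
  Less energy credit $38,000 → $52,275

Tentative minimum tax:
  Adjusted income: $298,500 + $7,500 + $66,500 = $372,500
  Exemption: $58,000 − 25% × ($372,500 − $362,000) = $58,000 − $2,625 = $55,375
  Base: $372,500 − $55,375 = $317,125
  $317,125 × 16% = $50,740

$52,275 > $50,740, so the general income tax governs.

$52,275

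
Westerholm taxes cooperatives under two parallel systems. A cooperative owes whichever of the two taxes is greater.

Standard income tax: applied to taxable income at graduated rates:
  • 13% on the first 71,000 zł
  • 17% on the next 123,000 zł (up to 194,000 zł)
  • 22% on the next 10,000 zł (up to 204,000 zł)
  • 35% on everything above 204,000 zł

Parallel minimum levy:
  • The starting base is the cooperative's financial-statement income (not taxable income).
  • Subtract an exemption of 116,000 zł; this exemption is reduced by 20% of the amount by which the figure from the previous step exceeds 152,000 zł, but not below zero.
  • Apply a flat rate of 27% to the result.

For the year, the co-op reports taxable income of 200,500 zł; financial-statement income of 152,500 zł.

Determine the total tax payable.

31,570 zł

Standard income tax:
  71,000 zł × 13% = 9,230 zł
  123,000 zł × 17% = 20,910 zł
  6,500 zł × 22% = 1,430 zł
  → 31,570 zł

Parallel minimum levy:
  Base (financial-statement income): 152,500 zł
  Exemption: 116,000 zł − 20% × (152,500 zł − 152,000 zł) = 116,000 zł − 100 zł = 115,900 zł
  Base: 152,500 zł − 115,900 zł = 36,600 zł
  36,600 zł × 27% = 9,882 zł

31,570 zł > 9,882 zł, so the standard income tax governs.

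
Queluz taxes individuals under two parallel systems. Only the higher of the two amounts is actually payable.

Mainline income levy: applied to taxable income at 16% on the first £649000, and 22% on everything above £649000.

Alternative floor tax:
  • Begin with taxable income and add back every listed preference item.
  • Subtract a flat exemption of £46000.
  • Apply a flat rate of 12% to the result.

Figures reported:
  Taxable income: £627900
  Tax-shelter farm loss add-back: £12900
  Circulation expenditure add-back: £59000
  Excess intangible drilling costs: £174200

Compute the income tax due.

£100464

Mainline income levy:
  £627900 × 16% = £100464

Alternative floor tax:
  Adjusted income: £627900 + £12900 + £59000 + £174200 = £874000
  Less exemption £46000 → base £828000
  £828000 × 12% = £99360

£100464 > £99360, so the mainline income levy governs.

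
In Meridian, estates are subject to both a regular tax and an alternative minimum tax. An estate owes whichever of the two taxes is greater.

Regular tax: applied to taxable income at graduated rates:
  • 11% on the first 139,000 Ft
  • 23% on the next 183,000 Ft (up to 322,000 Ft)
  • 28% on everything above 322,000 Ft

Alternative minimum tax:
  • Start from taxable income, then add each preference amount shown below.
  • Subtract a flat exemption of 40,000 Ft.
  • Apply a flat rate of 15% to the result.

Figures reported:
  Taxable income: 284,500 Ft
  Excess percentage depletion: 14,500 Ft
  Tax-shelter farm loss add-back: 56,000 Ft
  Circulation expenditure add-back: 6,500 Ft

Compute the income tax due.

Regular tax:
  139,000 Ft × 11% = 15,290 Ft
  145,500 Ft × 23% = 33,465 Ft
  → 48,755 Ft

Alternative minimum tax:
  Adjusted income: 284,500 Ft + 14,500 Ft + 56,000 Ft + 6,500 Ft = 361,500 Ft
  Less exemption 40,000 Ft → base 321,500 Ft
  321,500 Ft × 15% = 48,225 Ft

48,755 Ft > 48,225 Ft, so the regular tax governs.

48,755 Ft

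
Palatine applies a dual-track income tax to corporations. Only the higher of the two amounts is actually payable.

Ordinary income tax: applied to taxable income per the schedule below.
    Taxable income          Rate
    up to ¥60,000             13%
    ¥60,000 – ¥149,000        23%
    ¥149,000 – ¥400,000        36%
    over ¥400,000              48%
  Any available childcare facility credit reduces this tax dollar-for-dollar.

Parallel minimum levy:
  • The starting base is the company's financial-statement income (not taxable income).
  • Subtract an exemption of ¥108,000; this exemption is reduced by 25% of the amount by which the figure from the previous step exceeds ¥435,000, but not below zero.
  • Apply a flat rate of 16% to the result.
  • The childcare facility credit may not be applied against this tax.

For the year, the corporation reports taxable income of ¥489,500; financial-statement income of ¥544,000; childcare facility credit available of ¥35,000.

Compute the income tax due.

Ordinary income tax:
  ¥60,000 × 13% = ¥7,800
  ¥89,000 × 23% = ¥20,470
  ¥251,000 × 36% = ¥90,360
  ¥89,500 × 48% = ¥42,960
  → ¥161,590
  Less childcare facility credit ¥35,000 → ¥126,590

Parallel minimum levy:
  Base (financial-statement income): ¥544,000
  Exemption: ¥108,000 − 25% × (¥544,000 − ¥435,000) = ¥108,000 − ¥27,250 = ¥80,750
  Base: ¥544,000 − ¥80,750 = ¥463,250
  ¥463,250 × 16% = ¥74,120

¥126,590 > ¥74,120, so the ordinary income tax governs.

¥126,590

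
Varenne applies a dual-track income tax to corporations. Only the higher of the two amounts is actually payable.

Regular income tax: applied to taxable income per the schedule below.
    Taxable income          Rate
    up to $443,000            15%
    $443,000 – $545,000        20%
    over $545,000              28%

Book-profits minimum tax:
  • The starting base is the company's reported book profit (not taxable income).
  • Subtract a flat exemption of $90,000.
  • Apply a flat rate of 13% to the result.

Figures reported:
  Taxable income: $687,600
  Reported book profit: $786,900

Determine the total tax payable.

$126,778

Book-profits minimum tax:
  Base (reported book profit): $786,900
  Less exemption $90,000 → base $696,900
  $696,900 × 13% = $90,597

Regular income tax:
  $443,000 × 15% = $66,450
  $102,000 × 20% = $20,400
  $142,600 × 28% = $39,928
  → $126,778

$126,778 > $90,597, so the regular income tax governs.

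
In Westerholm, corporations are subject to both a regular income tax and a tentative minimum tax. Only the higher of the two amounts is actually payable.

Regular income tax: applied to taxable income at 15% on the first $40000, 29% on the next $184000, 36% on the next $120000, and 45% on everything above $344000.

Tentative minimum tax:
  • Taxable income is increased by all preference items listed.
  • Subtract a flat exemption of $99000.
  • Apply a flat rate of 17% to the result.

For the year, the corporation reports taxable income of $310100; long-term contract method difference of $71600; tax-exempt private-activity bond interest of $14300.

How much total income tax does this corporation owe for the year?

Tentative minimum tax:
  Adjusted income: $310100 + $71600 + $14300 = $396000
  Less exemption $99000 → base $297000
  $297000 × 17% = $50490

Regular income tax:
  $40000 × 15% = $6000
  $184000 × 29% = $53360
  $86100 × 36% = $30996
  → $90356

$90356 > $50490, so the regular income tax governs.

$90356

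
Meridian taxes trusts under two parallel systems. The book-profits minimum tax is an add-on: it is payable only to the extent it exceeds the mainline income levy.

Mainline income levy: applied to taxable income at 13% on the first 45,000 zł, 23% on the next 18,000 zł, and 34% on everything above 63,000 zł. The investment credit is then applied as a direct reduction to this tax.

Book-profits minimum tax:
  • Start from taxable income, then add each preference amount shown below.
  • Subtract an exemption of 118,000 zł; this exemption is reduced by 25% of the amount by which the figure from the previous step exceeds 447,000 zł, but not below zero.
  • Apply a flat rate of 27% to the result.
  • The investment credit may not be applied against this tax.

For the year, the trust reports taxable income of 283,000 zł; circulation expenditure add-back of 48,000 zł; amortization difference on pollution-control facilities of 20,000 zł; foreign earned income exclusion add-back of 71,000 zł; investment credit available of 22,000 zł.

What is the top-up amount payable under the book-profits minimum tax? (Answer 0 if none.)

Book-profits minimum tax:
  Adjusted income: 283,000 zł + 48,000 zł + 20,000 zł + 71,000 zł = 422,000 zł
  Exemption: 422,000 zł ≤ 447,000 zł, so full 118,000 zł applies
  Base: 422,000 zł − 118,000 zł = 304,000 zł
  304,000 zł × 27% = 82,080 zł

Mainline income levy:
  45,000 zł × 13% = 5,850 zł
  18,000 zł × 23% = 4,140 zł
  220,000 zł × 34% = 74,800 zł
  → 84,790 zł
  Less investment credit 22,000 zł → 62,790 zł

Excess of book-profits minimum tax over mainline income levy: 82,080 zł − 62,790 zł = 19,290 zł.

19,290 zł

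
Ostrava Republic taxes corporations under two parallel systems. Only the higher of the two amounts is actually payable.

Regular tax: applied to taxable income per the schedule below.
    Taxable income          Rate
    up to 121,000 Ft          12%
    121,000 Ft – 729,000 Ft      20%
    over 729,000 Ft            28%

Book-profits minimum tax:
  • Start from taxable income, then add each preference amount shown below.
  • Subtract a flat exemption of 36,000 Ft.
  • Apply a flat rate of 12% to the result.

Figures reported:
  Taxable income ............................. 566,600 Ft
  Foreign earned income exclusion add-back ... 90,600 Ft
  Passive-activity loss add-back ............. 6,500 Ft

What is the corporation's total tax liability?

103,640 Ft

Regular tax:
  121,000 Ft × 12% = 14,520 Ft
  445,600 Ft × 20% = 89,120 Ft
  → 103,640 Ft

Book-profits minimum tax:
  Adjusted income: 566,600 Ft + 90,600 Ft + 6,500 Ft = 663,700 Ft
  Less exemption 36,000 Ft → base 627,700 Ft
  627,700 Ft × 12% = 75,324 Ft

103,640 Ft > 75,324 Ft, so the regular tax governs.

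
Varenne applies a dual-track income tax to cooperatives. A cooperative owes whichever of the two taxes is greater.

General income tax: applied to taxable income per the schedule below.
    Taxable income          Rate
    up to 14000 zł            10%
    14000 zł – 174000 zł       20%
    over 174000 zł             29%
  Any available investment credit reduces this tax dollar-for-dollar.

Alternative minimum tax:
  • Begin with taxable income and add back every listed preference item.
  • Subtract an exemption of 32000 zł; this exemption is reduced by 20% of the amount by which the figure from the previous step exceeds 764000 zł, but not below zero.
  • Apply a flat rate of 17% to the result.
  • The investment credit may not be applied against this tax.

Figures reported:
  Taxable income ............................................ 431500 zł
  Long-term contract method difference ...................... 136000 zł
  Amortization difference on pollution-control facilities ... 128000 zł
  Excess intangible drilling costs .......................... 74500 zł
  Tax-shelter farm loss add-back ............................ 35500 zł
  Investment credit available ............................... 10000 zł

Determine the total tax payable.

General income tax:
  14000 zł × 10% = 1400 zł
  160000 zł × 20% = 32000 zł
  257500 zł × 29% = 74675 zł
  → 108075 zł
  Less investment credit 10000 zł → 98075 zł

Alternative minimum tax:
  Adjusted income: 431500 zł + 136000 zł + 128000 zł + 74500 zł + 35500 zł = 805500 zł
  Exemption: 32000 zł − 20% × (805500 zł − 764000 zł) = 32000 zł − 8300 zł = 23700 zł
  Base: 805500 zł − 23700 zł = 781800 zł
  781800 zł × 17% = 132906 zł

132906 zł > 98075 zł, so the alternative minimum tax is the binding amount.

132906 zł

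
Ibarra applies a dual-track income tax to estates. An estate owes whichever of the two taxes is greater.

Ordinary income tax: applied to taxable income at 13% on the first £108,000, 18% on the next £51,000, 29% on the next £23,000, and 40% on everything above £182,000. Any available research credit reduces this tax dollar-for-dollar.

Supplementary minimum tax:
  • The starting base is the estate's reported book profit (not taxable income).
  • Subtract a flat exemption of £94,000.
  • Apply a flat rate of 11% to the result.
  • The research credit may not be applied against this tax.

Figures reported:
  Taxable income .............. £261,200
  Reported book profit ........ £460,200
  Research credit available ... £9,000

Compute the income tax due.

Ordinary income tax:
  £108,000 × 13% = £14,040
  £51,000 × 18% = £9,180
  £23,000 × 29% = £6,670
  £79,200 × 40% = £31,680
  → £61,570
  Less research credit £9,000 → £52,570

Supplementary minimum tax:
  Base (reported book profit): £460,200
  Less exemption £94,000 → base £366,200
  £366,200 × 11% = £40,282

£52,570 > £40,282, so the ordinary income tax governs.

£52,570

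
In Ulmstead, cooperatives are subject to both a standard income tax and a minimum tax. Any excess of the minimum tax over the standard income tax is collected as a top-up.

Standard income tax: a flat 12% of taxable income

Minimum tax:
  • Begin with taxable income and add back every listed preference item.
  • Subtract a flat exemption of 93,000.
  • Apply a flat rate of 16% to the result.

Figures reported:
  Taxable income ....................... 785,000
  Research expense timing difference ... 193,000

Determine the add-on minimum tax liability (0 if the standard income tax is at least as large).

Standard income tax:
  785,000 × 12% = 94,200

Minimum tax:
  Adjusted income: 785,000 + 193,000 = 978,000
  Less exemption 93,000 → base 885,000
  885,000 × 16% = 141,600

Excess of minimum tax over standard income tax: 141,600 − 94,200 = 47,400.

47,400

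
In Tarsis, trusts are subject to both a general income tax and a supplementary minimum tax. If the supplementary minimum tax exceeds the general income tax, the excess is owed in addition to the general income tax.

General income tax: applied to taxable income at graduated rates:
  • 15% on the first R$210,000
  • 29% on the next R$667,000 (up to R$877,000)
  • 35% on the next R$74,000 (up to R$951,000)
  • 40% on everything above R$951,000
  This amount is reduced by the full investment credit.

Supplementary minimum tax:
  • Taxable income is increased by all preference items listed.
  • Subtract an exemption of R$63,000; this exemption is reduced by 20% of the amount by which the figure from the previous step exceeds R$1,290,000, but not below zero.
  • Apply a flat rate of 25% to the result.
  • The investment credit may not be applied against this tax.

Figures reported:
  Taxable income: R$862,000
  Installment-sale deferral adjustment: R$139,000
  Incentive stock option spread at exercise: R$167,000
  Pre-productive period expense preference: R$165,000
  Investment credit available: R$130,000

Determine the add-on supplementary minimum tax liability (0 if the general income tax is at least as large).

R$229,070

Supplementary minimum tax:
  Adjusted income: R$862,000 + R$139,000 + R$167,000 + R$165,000 = R$1,333,000
  Exemption: R$63,000 − 20% × (R$1,333,000 − R$1,290,000) = R$63,000 − R$8,600 = R$54,400
  Base: R$1,333,000 − R$54,400 = R$1,278,600
  R$1,278,600 × 25% = R$319,650

General income tax:
  R$210,000 × 15% = R$31,500
  R$652,000 × 29% = R$189,080
  → R$220,580
  Less investment credit R$130,000 → R$90,580

Excess of supplementary minimum tax over general income tax: R$319,650 − R$90,580 = R$229,070.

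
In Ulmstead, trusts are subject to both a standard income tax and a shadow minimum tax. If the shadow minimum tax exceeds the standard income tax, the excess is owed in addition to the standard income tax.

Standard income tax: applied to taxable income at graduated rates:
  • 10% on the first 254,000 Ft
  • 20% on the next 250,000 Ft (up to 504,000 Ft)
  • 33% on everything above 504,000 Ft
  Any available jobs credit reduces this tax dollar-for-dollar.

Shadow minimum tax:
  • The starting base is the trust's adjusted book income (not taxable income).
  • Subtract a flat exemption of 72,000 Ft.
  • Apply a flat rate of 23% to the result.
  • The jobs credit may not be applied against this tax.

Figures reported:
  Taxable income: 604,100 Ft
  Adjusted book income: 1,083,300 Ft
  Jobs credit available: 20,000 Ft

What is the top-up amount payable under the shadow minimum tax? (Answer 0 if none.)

Standard income tax:
  254,000 Ft × 10% = 25,400 Ft
  250,000 Ft × 20% = 50,000 Ft
  100,100 Ft × 33% = 33,033 Ft
  → 108,433 Ft
  Less jobs credit 20,000 Ft → 88,433 Ft

Shadow minimum tax:
  Base (adjusted book income): 1,083,300 Ft
  Less exemption 72,000 Ft → base 1,011,300 Ft
  1,011,300 Ft × 23% = 232,599 Ft

Excess of shadow minimum tax over standard income tax: 232,599 Ft − 88,433 Ft = 144,166 Ft.

144,166 Ft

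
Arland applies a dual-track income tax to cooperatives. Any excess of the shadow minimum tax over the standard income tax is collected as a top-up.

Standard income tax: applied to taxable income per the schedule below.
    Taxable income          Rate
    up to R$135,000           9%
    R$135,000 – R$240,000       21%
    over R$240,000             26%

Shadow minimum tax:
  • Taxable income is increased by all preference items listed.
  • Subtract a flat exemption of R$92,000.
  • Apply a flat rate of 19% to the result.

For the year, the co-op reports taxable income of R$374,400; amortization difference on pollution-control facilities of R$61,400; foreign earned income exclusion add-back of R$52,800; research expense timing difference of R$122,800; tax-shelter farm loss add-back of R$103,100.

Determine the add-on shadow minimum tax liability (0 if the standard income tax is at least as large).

Standard income tax:
  R$135,000 × 9% = R$12,150
  R$105,000 × 21% = R$22,050
  R$134,400 × 26% = R$34,944
  → R$69,144

Shadow minimum tax:
  Adjusted income: R$374,400 + R$61,400 + R$52,800 + R$122,800 + R$103,100 = R$714,500
  Less exemption R$92,000 → base R$622,500
  R$622,500 × 19% = R$118,275

Excess of shadow minimum tax over standard income tax: R$118,275 − R$69,144 = R$49,131.

R$49,131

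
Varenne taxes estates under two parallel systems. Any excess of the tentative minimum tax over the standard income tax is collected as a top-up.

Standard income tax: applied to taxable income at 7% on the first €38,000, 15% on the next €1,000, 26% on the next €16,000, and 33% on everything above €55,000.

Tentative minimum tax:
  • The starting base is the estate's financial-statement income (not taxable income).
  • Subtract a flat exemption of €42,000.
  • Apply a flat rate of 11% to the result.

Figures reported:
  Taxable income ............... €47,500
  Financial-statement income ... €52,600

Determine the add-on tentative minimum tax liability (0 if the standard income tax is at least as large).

Standard income tax:
  €38,000 × 7% = €2,660
  €1,000 × 15% = €150
  €8,500 × 26% = €2,210
  → €5,020

Tentative minimum tax:
  Base (financial-statement income): €52,600
  Less exemption €42,000 → base €10,600
  €10,600 × 11% = €1,166

€1,166 ≤ €5,020, so no add-on is due.

€0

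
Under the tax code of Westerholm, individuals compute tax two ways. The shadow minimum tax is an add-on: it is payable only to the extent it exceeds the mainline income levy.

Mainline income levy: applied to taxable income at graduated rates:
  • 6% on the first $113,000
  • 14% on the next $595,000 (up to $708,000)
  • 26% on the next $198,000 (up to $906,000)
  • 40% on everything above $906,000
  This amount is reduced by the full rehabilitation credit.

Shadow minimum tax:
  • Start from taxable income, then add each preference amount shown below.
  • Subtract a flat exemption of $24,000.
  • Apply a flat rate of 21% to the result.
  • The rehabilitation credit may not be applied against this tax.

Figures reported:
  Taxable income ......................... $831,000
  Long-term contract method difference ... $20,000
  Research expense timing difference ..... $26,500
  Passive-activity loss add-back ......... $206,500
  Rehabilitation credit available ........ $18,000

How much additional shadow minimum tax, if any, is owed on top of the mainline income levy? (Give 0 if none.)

$118,540

Shadow minimum tax:
  Adjusted income: $831,000 + $20,000 + $26,500 + $206,500 = $1,084,000
  Less exemption $24,000 → base $1,060,000
  $1,060,000 × 21% = $222,600

Mainline income levy:
  $113,000 × 6% = $6,780
  $595,000 × 14% = $83,300
  $123,000 × 26% = $31,980
  → $122,060
  Less rehabilitation credit $18,000 → $104,060

Excess of shadow minimum tax over mainline income levy: $222,600 − $104,060 = $118,540.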